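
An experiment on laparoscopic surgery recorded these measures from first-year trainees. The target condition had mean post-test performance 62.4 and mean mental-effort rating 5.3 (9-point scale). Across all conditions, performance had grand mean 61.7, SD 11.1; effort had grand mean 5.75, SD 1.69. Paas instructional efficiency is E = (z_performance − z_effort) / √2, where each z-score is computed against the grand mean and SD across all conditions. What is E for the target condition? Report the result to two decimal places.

z_performance = (62.4 − 61.7) / 11.1 = 0.7000 / 11.1 = 0.0631.
z_effort = (5.3 − 5.75) / 1.69 = -0.4500 / 1.69 = -0.2663.
z_P − z_E = 0.0631 − (-0.2663) = 0.3294.
E = 0.3294 / √2 = 0.3294 / 1.41421 = 0.2329 ≈ 0.23.

0.23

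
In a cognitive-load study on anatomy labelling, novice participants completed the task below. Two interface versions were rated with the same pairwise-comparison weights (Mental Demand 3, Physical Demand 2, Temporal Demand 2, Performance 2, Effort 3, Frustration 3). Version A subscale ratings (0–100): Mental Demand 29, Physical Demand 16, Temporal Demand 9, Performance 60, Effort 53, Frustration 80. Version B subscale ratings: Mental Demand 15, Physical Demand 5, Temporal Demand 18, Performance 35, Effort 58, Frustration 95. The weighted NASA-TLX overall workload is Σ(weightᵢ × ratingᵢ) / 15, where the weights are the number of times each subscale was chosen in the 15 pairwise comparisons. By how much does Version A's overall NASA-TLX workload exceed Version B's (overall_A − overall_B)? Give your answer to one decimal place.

Version A weighted sum = 3·29 + 2·16 + 2·9 + 2·60 + 3·53 + 3·80 = 87 + 32 + 18 + 120 + 159 + 240 = 656; overall_A = 656/15 = 43.7333.
Version B weighted sum = 3·15 + 2·5 + 2·18 + 2·35 + 3·58 + 3·95 = 45 + 10 + 36 + 70 + 174 + 285 = 620; overall_B = 620/15 = 41.3333.
Difference = 43.7333 − 41.3333 = 2.4000 ≈ 2.4.

2.4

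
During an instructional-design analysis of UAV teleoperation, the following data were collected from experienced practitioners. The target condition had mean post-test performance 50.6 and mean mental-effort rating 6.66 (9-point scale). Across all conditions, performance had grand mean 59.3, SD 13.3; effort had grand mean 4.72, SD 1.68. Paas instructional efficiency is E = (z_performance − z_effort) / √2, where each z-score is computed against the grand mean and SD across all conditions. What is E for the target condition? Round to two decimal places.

-1.28

z_performance = (50.6 − 59.3) / 13.3 = -8.7000 / 13.3 = -0.6541.
z_effort = (6.66 − 4.72) / 1.68 = 1.9400 / 1.68 = 1.1548.
z_P − z_E = -0.6541 − 1.1548 = -1.8089.
E = -1.8089 / √2 = -1.8089 / 1.41421 = -1.2791 ≈ -1.28.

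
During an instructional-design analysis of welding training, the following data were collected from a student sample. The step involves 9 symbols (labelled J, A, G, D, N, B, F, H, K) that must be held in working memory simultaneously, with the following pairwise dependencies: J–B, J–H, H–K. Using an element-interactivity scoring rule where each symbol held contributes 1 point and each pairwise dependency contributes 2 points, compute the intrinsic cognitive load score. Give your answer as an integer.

15

Count of symbols held simultaneously: 9.
Count of pairwise dependencies listed: 3.
Element contribution: 9 × 1 = 9.
Interaction contribution: 3 × 2 = 6.
Intrinsic load = 9 + 6 = 15.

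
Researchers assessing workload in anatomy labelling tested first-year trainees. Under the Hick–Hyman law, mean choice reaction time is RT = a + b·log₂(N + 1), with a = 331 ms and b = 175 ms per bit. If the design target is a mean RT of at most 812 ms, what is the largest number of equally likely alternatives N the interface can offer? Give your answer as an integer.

5

Set 331 + 175·log₂(N + 1) ≤ 812.
log₂(N + 1) ≤ (812 − 331) / 175 = 2.7486.
N + 1 ≤ 2^2.7486 = 6.7206.
N ≤ 5.7206, so the largest integer N is 5.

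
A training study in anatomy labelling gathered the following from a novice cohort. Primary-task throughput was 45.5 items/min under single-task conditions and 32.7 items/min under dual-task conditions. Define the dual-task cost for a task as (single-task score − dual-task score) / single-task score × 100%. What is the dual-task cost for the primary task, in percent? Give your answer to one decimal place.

28.1

Cost = (45.5 − 32.7) / 45.5 × 100%
     = 12.8000 / 45.5 × 100% = 28.1319%.
≈ 28.1%.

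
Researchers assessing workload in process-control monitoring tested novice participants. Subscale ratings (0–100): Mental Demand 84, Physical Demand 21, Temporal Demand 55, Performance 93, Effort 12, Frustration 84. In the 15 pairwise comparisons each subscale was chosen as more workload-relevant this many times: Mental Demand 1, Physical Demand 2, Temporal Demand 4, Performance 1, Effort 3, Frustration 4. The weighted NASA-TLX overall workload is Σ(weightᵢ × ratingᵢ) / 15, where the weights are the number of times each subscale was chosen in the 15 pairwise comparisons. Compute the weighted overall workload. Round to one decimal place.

54.1

The tallies are the weights (they sum to 15).
Weighted sum = 1·84 + 2·21 + 4·55 + 1·93 + 3·12 + 4·84
            = 84 + 42 + 220 + 93 + 36 + 336 = 811.
Overall workload = 811 / 15 = 54.0667 ≈ 54.1.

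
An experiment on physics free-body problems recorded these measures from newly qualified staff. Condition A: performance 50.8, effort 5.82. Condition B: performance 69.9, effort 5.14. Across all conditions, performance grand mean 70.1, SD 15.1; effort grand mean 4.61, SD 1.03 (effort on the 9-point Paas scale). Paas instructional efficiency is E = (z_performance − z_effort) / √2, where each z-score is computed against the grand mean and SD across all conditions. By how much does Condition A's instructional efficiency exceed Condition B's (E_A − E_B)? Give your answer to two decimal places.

-1.36

Condition A: z_P = (50.8 − 70.1)/15.1 = -1.2781; z_E = (5.82 − 4.61)/1.03 = 1.1748; E_A = (-1.2781 − 1.1748)/√2 = -1.7345.
Condition B: z_P = (69.9 − 70.1)/15.1 = -0.0132; z_E = (5.14 − 4.61)/1.03 = 0.5146; E_B = (-0.0132 − 0.5146)/√2 = -0.3732.
E_A − E_B = -1.7345 − (-0.3732) = -1.3613 ≈ -1.36.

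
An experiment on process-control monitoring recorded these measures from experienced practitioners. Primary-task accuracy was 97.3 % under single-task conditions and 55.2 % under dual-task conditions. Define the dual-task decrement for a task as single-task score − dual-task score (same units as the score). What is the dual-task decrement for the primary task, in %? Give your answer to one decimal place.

42.1

Decrement = 97.3 − 55.2 = 42.1000 % ≈ 42.1 %.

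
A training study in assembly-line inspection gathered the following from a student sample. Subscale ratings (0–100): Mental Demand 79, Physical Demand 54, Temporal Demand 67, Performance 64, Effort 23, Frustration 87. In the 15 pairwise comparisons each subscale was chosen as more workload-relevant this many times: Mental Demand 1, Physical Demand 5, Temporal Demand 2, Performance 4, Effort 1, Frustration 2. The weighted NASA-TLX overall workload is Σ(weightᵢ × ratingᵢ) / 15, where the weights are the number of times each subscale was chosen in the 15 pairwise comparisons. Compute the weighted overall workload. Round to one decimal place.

The tallies are the weights (they sum to 15).
Weighted sum = 1·79 + 5·54 + 2·67 + 4·64 + 1·23 + 2·87
            = 79 + 270 + 134 + 256 + 23 + 174 = 936.
Overall workload = 936 / 15 = 62.4000 ≈ 62.4.

62.4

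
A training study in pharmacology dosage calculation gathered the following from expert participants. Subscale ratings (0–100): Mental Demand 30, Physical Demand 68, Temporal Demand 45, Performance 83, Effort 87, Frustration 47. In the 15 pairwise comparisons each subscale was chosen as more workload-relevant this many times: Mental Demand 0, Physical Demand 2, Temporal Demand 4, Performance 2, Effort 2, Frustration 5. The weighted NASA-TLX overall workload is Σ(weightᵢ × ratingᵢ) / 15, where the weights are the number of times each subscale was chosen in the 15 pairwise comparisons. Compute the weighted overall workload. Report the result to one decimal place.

The tallies are the weights (they sum to 15).
Weighted sum = 0·30 + 2·68 + 4·45 + 2·83 + 2·87 + 5·47
            = 0 + 136 + 180 + 166 + 174 + 235 = 891.
Overall workload = 891 / 15 = 59.4000 ≈ 59.4.

59.4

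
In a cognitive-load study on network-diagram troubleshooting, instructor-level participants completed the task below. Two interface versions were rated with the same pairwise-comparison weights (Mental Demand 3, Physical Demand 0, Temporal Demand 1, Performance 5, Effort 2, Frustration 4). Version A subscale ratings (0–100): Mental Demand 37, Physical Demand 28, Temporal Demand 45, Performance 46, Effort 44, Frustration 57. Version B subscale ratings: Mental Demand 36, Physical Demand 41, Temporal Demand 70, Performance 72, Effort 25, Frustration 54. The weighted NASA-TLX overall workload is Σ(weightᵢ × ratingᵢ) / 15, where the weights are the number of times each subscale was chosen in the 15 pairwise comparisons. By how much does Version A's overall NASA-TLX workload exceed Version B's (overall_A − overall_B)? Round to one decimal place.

Version A weighted sum = 3·37 + 0·28 + 1·45 + 5·46 + 2·44 + 4·57 = 111 + 0 + 45 + 230 + 88 + 228 = 702; overall_A = 702/15 = 46.8000.
Version B weighted sum = 3·36 + 0·41 + 1·70 + 5·72 + 2·25 + 4·54 = 108 + 0 + 70 + 360 + 50 + 216 = 804; overall_B = 804/15 = 53.6000.
Difference = 46.8000 − 53.6000 = -6.8000 ≈ -6.8.

-6.8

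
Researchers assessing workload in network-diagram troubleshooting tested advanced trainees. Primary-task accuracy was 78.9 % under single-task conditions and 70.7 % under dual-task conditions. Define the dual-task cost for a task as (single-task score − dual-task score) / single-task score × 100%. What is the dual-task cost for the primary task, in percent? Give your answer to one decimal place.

10.4

Cost = (78.9 − 70.7) / 78.9 × 100%
     = 8.2000 / 78.9 × 100% = 10.3929%.
≈ 10.4%.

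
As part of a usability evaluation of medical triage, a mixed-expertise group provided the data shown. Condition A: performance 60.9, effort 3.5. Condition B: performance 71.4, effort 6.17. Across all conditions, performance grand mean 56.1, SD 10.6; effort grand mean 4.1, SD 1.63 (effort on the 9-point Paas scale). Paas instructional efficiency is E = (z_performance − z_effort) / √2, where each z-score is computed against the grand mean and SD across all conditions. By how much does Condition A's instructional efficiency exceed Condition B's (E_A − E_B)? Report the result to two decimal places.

Condition A: z_P = (60.9 − 56.1)/10.6 = 0.4528; z_E = (3.5 − 4.1)/1.63 = -0.3681; E_A = (0.4528 − (-0.3681))/√2 = 0.5805.
Condition B: z_P = (71.4 − 56.1)/10.6 = 1.4434; z_E = (6.17 − 4.1)/1.63 = 1.2699; E_B = (1.4434 − 1.2699)/√2 = 0.1227.
E_A − E_B = 0.5805 − 0.1227 = 0.4578 ≈ 0.46.

0.46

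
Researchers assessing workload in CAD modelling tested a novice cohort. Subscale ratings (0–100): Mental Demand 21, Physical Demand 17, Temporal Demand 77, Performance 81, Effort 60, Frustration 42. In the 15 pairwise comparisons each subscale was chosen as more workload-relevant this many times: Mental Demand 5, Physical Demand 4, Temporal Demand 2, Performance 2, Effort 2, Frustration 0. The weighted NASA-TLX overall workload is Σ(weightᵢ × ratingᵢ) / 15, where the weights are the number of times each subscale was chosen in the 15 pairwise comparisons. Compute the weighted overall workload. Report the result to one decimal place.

40.6

The tallies are the weights (they sum to 15).
Weighted sum = 5·21 + 4·17 + 2·77 + 2·81 + 2·60 + 0·42
            = 105 + 68 + 154 + 162 + 120 + 0 = 609.
Overall workload = 609 / 15 = 40.6000 ≈ 40.6.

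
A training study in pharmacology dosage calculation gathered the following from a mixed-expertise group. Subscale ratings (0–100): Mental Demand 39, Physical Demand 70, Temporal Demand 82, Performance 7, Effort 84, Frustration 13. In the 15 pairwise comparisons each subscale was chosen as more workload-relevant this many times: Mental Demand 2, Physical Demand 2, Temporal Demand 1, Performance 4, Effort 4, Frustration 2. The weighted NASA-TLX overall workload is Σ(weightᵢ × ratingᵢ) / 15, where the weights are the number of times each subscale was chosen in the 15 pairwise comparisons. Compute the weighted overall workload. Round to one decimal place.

The tallies are the weights (they sum to 15).
Weighted sum = 2·39 + 2·70 + 1·82 + 4·7 + 4·84 + 2·13
            = 78 + 140 + 82 + 28 + 336 + 26 = 690.
Overall workload = 690 / 15 = 46.0000 ≈ 46.0.

46.0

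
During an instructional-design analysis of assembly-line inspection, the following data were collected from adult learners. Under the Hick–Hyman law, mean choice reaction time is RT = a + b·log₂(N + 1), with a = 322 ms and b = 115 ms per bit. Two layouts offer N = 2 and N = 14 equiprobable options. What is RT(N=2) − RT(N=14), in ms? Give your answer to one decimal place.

RT(2) = 322 + 115·log₂(3) = 322 + 115·1.5850 = 504.2750 ms.
RT(14) = 322 + 115·log₂(15) = 322 + 115·3.9069 = 771.2935 ms.
Difference = 504.2750 − 771.2935 = -267.0185 ≈ -267.0 ms.

-267.0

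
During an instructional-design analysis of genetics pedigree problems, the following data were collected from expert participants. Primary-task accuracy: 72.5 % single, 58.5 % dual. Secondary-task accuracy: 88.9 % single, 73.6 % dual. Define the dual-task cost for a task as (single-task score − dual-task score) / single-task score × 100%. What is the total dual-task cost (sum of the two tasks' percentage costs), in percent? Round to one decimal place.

36.5

Primary cost = (72.5 − 58.5) / 72.5 × 100% = 19.3103%.
Secondary cost = (88.9 − 73.6) / 88.9 × 100% = 17.2103%.
Total = 19.3103% + 17.2103% = 36.5206% ≈ 36.5%.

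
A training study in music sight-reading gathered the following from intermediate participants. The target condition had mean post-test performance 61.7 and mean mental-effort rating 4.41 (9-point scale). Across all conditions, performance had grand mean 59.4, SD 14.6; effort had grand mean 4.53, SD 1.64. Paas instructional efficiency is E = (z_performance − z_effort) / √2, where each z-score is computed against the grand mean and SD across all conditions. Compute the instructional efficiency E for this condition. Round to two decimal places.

z_performance = (61.7 − 59.4) / 14.6 = 2.3000 / 14.6 = 0.1575.
z_effort = (4.41 − 4.53) / 1.64 = -0.1200 / 1.64 = -0.0732.
z_P − z_E = 0.1575 − (-0.0732) = 0.2307.
E = 0.2307 / √2 = 0.2307 / 1.41421 = 0.1631 ≈ 0.16.

0.16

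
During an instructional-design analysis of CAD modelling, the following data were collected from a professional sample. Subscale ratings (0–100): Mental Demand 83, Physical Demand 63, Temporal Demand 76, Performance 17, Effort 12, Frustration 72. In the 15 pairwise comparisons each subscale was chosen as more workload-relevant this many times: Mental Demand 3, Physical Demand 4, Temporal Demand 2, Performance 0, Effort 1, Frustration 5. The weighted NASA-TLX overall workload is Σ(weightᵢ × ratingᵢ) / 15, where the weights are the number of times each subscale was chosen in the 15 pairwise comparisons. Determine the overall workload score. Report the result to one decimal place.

The tallies are the weights (they sum to 15).
Weighted sum = 3·83 + 4·63 + 2·76 + 0·17 + 1·12 + 5·72
            = 249 + 252 + 152 + 0 + 12 + 360 = 1025.
Overall workload = 1025 / 15 = 68.3333 ≈ 68.3.

68.3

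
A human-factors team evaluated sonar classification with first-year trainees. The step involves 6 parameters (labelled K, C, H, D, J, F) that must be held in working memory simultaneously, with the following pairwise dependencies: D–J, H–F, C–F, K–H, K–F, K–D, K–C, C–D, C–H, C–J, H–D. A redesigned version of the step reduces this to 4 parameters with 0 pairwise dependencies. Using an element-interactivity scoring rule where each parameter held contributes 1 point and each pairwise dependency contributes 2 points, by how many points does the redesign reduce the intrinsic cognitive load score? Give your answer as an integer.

24

Original: 6 × 1 + 11 × 2 = 6 + 22 = 28.
Redesigned: 4 × 1 + 0 × 2 = 4 + 0 = 4.
Reduction = 28 − 4 = 24.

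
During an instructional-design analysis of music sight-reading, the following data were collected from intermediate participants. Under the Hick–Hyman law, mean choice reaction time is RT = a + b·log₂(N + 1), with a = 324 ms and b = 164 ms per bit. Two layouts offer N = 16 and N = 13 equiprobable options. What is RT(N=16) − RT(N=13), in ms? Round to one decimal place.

RT(16) = 324 + 164·log₂(17) = 324 + 164·4.0875 = 994.3500 ms.
RT(13) = 324 + 164·log₂(14) = 324 + 164·3.8074 = 948.4136 ms.
Difference = 994.3500 − 948.4136 = 45.9364 ≈ 45.9 ms.

45.9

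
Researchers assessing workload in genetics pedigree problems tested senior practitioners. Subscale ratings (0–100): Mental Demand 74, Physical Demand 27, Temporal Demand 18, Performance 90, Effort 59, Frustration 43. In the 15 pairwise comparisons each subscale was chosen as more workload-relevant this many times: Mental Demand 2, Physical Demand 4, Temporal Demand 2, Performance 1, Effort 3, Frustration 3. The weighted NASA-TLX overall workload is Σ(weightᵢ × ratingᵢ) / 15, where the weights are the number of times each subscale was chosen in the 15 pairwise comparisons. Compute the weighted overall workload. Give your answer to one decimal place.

The tallies are the weights (they sum to 15).
Weighted sum = 2·74 + 4·27 + 2·18 + 1·90 + 3·59 + 3·43
            = 148 + 108 + 36 + 90 + 177 + 129 = 688.
Overall workload = 688 / 15 = 45.8667 ≈ 45.9.

45.9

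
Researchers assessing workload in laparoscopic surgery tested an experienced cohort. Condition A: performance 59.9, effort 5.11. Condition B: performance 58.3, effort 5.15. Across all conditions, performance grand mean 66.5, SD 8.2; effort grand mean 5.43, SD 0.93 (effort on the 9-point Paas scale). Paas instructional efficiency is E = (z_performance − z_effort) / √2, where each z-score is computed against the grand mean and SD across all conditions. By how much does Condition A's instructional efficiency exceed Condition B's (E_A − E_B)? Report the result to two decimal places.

Condition A: z_P = (59.9 − 66.5)/8.2 = -0.8049; z_E = (5.11 − 5.43)/0.93 = -0.3441; E_A = (-0.8049 − (-0.3441))/√2 = -0.3258.
Condition B: z_P = (58.3 − 66.5)/8.2 = -1.0000; z_E = (5.15 − 5.43)/0.93 = -0.3011; E_B = (-1.0000 − (-0.3011))/√2 = -0.4942.
E_A − E_B = -0.3258 − (-0.4942) = 0.1684 ≈ 0.17.

0.17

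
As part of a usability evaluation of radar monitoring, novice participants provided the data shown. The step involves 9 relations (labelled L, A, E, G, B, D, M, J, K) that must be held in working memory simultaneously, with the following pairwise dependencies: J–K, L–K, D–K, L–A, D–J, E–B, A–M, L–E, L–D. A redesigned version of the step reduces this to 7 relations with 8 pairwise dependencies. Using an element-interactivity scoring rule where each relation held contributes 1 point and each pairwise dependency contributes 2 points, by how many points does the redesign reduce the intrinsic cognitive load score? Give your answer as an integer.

Original: 9 × 1 + 9 × 2 = 9 + 18 = 27.
Redesigned: 7 × 1 + 8 × 2 = 7 + 16 = 23.
Reduction = 27 − 23 = 4.

4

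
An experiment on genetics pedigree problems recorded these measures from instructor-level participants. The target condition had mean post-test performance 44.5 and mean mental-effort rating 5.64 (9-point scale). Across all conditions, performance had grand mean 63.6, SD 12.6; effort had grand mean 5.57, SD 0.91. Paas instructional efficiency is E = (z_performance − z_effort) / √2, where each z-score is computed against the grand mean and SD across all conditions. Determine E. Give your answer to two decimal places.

-1.13

z_performance = (44.5 − 63.6) / 12.6 = -19.1000 / 12.6 = -1.5159.
z_effort = (5.64 − 5.57) / 0.91 = 0.0700 / 0.91 = 0.0769.
z_P − z_E = -1.5159 − 0.0769 = -1.5928.
E = -1.5928 / √2 = -1.5928 / 1.41421 = -1.1263 ≈ -1.13.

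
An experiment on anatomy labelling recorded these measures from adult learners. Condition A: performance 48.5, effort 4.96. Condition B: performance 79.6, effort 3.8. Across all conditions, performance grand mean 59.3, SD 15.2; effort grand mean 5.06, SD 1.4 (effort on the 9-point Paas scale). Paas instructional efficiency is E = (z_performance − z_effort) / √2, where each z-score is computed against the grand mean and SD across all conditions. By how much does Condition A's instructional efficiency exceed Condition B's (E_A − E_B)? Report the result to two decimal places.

Condition A: z_P = (48.5 − 59.3)/15.2 = -0.7105; z_E = (4.96 − 5.06)/1.4 = -0.0714; E_A = (-0.7105 − (-0.0714))/√2 = -0.4519.
Condition B: z_P = (79.6 − 59.3)/15.2 = 1.3355; z_E = (3.8 − 5.06)/1.4 = -0.9000; E_B = (1.3355 − (-0.9000))/√2 = 1.5807.
E_A − E_B = -0.4519 − 1.5807 = -2.0326 ≈ -2.03.

-2.03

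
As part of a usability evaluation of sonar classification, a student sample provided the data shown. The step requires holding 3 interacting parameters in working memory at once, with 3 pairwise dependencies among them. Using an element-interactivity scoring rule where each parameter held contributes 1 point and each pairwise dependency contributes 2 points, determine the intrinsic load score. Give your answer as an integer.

9

Element contribution: 3 × 1 = 3.
Interaction contribution: 3 × 2 = 6.
Intrinsic load = 3 + 6 = 9.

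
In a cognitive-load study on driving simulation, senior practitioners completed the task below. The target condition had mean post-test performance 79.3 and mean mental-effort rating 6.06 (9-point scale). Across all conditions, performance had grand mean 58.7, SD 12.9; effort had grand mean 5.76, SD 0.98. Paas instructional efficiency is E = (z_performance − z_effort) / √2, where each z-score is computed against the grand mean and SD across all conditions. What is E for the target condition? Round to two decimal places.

0.91

z_performance = (79.3 − 58.7) / 12.9 = 20.6000 / 12.9 = 1.5969.
z_effort = (6.06 − 5.76) / 0.98 = 0.3000 / 0.98 = 0.3061.
z_P − z_E = 1.5969 − 0.3061 = 1.2908.
E = 1.2908 / √2 = 1.2908 / 1.41421 = 0.9127 ≈ 0.91.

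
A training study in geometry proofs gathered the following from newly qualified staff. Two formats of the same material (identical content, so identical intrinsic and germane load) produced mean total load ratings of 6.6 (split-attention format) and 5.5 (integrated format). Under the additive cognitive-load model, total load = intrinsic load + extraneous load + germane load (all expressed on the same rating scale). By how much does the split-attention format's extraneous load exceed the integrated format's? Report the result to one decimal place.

Intrinsic and germane load are equal across formats, so the difference in total load equals the difference in extraneous load.
Extraneous-load difference = 6.6 − 5.5 = 1.1.

1.1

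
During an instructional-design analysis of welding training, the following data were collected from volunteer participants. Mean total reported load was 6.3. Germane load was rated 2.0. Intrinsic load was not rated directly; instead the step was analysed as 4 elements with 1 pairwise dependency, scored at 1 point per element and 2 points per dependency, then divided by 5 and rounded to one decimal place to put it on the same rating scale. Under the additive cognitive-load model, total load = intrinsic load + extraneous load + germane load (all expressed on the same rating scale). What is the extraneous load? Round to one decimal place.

3.1

Intrinsic (element-interactivity): (4 × 1 + 1 × 2) / 5 = 6 / 5 = 1.2000 → 1.2.
extraneous load = total − intrinsic − germane
             = 6.3 − 1.2 − 2.0 = 3.1.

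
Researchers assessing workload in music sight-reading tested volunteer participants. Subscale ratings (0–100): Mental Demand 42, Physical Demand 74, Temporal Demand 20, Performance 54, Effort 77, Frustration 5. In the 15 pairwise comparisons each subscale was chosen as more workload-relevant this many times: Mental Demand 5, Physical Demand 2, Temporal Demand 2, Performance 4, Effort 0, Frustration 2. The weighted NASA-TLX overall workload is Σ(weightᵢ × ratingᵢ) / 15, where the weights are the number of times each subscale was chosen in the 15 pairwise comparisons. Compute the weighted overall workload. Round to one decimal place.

The tallies are the weights (they sum to 15).
Weighted sum = 5·42 + 2·74 + 2·20 + 4·54 + 0·77 + 2·5
            = 210 + 148 + 40 + 216 + 0 + 10 = 624.
Overall workload = 624 / 15 = 41.6000 ≈ 41.6.

41.6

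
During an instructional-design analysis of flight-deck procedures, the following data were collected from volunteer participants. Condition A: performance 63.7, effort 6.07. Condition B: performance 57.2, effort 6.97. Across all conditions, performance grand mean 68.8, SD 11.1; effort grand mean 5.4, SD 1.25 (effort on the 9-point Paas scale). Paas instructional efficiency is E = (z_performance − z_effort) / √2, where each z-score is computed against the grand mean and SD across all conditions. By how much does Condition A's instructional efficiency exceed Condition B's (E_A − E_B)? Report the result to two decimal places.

Condition A: z_P = (63.7 − 68.8)/11.1 = -0.4595; z_E = (6.07 − 5.4)/1.25 = 0.5360; E_A = (-0.4595 − 0.5360)/√2 = -0.7039.
Condition B: z_P = (57.2 − 68.8)/11.1 = -1.0450; z_E = (6.97 − 5.4)/1.25 = 1.2560; E_B = (-1.0450 − 1.2560)/√2 = -1.6271.
E_A − E_B = -0.7039 − (-1.6271) = 0.9232 ≈ 0.92.

0.92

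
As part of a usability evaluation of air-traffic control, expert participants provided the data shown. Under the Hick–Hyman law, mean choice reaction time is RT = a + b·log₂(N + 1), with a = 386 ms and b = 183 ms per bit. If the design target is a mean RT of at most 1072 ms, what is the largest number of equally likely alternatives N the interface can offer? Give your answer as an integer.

12

Set 386 + 183·log₂(N + 1) ≤ 1072.
log₂(N + 1) ≤ (1072 − 386) / 183 = 3.7486.
N + 1 ≤ 2^3.7486 = 13.4413.
N ≤ 12.4413, so the largest integer N is 12.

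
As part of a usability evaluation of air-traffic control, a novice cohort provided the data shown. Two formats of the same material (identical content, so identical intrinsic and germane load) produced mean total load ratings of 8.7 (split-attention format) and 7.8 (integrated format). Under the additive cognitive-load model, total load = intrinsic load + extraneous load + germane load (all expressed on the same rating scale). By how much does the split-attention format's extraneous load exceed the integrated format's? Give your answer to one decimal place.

0.9

Intrinsic and germane load are equal across formats, so the difference in total load equals the difference in extraneous load.
Extraneous-load difference = 8.7 − 7.8 = 0.9.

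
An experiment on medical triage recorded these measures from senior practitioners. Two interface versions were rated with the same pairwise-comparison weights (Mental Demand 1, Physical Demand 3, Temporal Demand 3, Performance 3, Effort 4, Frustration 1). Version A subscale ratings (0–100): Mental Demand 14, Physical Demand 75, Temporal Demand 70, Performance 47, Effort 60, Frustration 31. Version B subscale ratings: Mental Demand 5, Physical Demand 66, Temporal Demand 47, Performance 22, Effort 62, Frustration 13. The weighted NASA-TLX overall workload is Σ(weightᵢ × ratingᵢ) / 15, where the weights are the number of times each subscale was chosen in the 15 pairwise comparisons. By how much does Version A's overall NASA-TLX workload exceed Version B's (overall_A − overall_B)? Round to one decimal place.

Version A weighted sum = 1·14 + 3·75 + 3·70 + 3·47 + 4·60 + 1·31 = 14 + 225 + 210 + 141 + 240 + 31 = 861; overall_A = 861/15 = 57.4000.
Version B weighted sum = 1·5 + 3·66 + 3·47 + 3·22 + 4·62 + 1·13 = 5 + 198 + 141 + 66 + 248 + 13 = 671; overall_B = 671/15 = 44.7333.
Difference = 57.4000 − 44.7333 = 12.6667 ≈ 12.7.

12.7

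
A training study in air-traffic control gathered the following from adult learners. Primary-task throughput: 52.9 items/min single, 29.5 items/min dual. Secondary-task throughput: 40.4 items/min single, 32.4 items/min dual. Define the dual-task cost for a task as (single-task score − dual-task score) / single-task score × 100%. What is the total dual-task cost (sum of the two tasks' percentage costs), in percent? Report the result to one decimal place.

64.0

Primary cost = (52.9 − 29.5) / 52.9 × 100% = 44.2344%.
Secondary cost = (40.4 − 32.4) / 40.4 × 100% = 19.8020%.
Total = 44.2344% + 19.8020% = 64.0364% ≈ 64.0%.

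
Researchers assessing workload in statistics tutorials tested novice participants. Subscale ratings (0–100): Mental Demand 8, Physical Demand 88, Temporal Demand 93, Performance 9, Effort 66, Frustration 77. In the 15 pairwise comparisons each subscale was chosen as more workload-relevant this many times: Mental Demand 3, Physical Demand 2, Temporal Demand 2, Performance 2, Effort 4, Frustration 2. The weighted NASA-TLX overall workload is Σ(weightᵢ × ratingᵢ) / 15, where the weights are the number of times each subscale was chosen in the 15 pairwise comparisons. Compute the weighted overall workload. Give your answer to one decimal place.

The tallies are the weights (they sum to 15).
Weighted sum = 3·8 + 2·88 + 2·93 + 2·9 + 4·66 + 2·77
            = 24 + 176 + 186 + 18 + 264 + 154 = 822.
Overall workload = 822 / 15 = 54.8000 ≈ 54.8.

54.8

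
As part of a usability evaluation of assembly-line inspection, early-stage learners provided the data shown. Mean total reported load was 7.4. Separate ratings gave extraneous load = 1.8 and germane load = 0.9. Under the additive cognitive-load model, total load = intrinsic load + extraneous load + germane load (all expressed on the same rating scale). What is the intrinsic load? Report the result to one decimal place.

4.7

intrinsic load = total − extraneous − germane
             = 7.4 − 1.8 − 0.9 = 4.7.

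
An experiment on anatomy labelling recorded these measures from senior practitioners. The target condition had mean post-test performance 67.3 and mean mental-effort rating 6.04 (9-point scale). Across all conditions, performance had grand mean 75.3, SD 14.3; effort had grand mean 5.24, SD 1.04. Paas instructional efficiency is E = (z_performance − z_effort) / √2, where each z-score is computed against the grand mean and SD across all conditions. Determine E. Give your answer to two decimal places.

-0.94

z_performance = (67.3 − 75.3) / 14.3 = -8.0000 / 14.3 = -0.5594.
z_effort = (6.04 − 5.24) / 1.04 = 0.8000 / 1.04 = 0.7692.
z_P − z_E = -0.5594 − 0.7692 = -1.3286.
E = -1.3286 / √2 = -1.3286 / 1.41421 = -0.9395 ≈ -0.94.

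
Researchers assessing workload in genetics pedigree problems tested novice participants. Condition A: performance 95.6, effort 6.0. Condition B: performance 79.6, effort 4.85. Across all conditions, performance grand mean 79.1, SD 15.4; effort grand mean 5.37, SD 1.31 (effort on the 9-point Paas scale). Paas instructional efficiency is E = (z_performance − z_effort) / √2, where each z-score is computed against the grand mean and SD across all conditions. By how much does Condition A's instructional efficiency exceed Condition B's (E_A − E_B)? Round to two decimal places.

Condition A: z_P = (95.6 − 79.1)/15.4 = 1.0714; z_E = (6.0 − 5.37)/1.31 = 0.4809; E_A = (1.0714 − 0.4809)/√2 = 0.4175.
Condition B: z_P = (79.6 − 79.1)/15.4 = 0.0325; z_E = (4.85 − 5.37)/1.31 = -0.3969; E_B = (0.0325 − (-0.3969))/√2 = 0.3036.
E_A − E_B = 0.4175 − 0.3036 = 0.1139 ≈ 0.11.

0.11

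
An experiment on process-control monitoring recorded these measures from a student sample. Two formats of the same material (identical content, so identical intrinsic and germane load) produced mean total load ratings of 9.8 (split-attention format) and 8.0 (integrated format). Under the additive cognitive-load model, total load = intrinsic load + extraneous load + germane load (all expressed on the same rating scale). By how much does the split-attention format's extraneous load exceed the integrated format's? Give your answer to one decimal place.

1.8

Intrinsic and germane load are equal across formats, so the difference in total load equals the difference in extraneous load.
Extraneous-load difference = 9.8 − 8.0 = 1.8.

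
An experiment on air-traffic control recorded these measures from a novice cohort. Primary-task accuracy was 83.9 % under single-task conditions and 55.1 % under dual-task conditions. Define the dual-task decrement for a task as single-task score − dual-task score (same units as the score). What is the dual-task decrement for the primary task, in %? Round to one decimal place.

Decrement = 83.9 − 55.1 = 28.8000 % ≈ 28.8 %.

28.8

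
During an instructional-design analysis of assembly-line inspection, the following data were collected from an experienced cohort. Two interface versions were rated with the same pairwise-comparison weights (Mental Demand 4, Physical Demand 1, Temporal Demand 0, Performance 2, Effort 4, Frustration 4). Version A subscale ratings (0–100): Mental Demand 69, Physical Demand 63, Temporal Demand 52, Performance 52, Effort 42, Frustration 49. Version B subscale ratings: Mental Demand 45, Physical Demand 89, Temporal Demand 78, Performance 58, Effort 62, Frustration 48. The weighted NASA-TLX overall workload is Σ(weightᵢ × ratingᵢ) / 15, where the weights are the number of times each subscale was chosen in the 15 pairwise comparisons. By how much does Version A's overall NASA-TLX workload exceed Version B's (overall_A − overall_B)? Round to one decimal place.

Version A weighted sum = 4·69 + 1·63 + 0·52 + 2·52 + 4·42 + 4·49 = 276 + 63 + 0 + 104 + 168 + 196 = 807; overall_A = 807/15 = 53.8000.
Version B weighted sum = 4·45 + 1·89 + 0·78 + 2·58 + 4·62 + 4·48 = 180 + 89 + 0 + 116 + 248 + 192 = 825; overall_B = 825/15 = 55.0000.
Difference = 53.8000 − 55.0000 = -1.2000 ≈ -1.2.

-1.2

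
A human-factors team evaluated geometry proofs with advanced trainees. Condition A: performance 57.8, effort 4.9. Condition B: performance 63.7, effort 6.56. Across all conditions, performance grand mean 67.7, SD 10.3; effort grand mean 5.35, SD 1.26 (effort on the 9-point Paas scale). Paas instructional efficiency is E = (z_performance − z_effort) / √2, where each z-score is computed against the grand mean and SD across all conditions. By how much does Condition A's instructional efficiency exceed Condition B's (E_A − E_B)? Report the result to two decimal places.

Condition A: z_P = (57.8 − 67.7)/10.3 = -0.9612; z_E = (4.9 − 5.35)/1.26 = -0.3571; E_A = (-0.9612 − (-0.3571))/√2 = -0.4272.
Condition B: z_P = (63.7 − 67.7)/10.3 = -0.3883; z_E = (6.56 − 5.35)/1.26 = 0.9603; E_B = (-0.3883 − 0.9603)/√2 = -0.9536.
E_A − E_B = -0.4272 − (-0.9536) = 0.5264 ≈ 0.53.

0.53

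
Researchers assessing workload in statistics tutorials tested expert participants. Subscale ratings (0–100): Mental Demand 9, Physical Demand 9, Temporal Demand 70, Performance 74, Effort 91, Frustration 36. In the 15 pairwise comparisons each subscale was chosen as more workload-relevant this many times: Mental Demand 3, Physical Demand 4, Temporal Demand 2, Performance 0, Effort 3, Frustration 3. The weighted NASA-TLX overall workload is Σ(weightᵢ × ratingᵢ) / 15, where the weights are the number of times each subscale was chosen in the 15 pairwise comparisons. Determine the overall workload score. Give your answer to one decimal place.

38.9

The tallies are the weights (they sum to 15).
Weighted sum = 3·9 + 4·9 + 2·70 + 0·74 + 3·91 + 3·36
            = 27 + 36 + 140 + 0 + 273 + 108 = 584.
Overall workload = 584 / 15 = 38.9333 ≈ 38.9.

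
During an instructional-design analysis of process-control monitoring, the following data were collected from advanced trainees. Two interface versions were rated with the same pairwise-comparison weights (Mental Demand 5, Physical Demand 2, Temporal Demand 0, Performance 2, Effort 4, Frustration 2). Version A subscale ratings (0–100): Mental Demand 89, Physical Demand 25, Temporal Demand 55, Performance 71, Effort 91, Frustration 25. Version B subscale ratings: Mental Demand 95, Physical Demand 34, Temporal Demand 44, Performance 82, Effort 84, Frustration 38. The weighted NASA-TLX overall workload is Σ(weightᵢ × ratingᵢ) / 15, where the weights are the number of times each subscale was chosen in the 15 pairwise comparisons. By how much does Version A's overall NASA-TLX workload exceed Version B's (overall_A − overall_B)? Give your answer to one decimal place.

Version A weighted sum = 5·89 + 2·25 + 0·55 + 2·71 + 4·91 + 2·25 = 445 + 50 + 0 + 142 + 364 + 50 = 1051; overall_A = 1051/15 = 70.0667.
Version B weighted sum = 5·95 + 2·34 + 0·44 + 2·82 + 4·84 + 2·38 = 475 + 68 + 0 + 164 + 336 + 76 = 1119; overall_B = 1119/15 = 74.6000.
Difference = 70.0667 − 74.6000 = -4.5333 ≈ -4.5.

-4.5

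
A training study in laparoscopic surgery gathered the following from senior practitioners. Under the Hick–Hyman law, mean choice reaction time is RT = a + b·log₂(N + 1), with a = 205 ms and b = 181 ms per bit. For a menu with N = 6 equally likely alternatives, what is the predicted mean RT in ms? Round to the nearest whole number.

log₂(6 + 1) = log₂(7) = 2.8074.
RT = 205 + 181 × 2.8074 = 205 + 508.1394 = 713.1394 ms.
≈ 713 ms.

713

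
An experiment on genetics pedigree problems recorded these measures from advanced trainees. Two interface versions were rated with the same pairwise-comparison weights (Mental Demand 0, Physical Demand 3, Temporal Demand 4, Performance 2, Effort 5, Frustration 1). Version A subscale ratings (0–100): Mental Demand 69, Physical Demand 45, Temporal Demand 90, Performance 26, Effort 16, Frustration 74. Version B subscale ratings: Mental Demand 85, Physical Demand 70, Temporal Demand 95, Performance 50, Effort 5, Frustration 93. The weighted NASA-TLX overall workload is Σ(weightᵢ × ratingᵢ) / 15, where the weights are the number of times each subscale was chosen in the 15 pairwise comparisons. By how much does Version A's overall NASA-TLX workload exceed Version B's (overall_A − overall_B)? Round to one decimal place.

-7.1

Version A weighted sum = 0·69 + 3·45 + 4·90 + 2·26 + 5·16 + 1·74 = 0 + 135 + 360 + 52 + 80 + 74 = 701; overall_A = 701/15 = 46.7333.
Version B weighted sum = 0·85 + 3·70 + 4·95 + 2·50 + 5·5 + 1·93 = 0 + 210 + 380 + 100 + 25 + 93 = 808; overall_B = 808/15 = 53.8667.
Difference = 46.7333 − 53.8667 = -7.1334 ≈ -7.1.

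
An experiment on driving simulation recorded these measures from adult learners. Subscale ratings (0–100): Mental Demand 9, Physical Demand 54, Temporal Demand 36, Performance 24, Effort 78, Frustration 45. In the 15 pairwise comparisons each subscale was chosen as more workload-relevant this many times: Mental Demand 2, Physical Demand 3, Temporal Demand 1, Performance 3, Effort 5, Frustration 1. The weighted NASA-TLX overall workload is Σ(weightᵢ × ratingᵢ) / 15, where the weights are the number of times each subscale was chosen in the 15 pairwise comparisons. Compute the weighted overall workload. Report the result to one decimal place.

The tallies are the weights (they sum to 15).
Weighted sum = 2·9 + 3·54 + 1·36 + 3·24 + 5·78 + 1·45
            = 18 + 162 + 36 + 72 + 390 + 45 = 723.
Overall workload = 723 / 15 = 48.2000 ≈ 48.2.

48.2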